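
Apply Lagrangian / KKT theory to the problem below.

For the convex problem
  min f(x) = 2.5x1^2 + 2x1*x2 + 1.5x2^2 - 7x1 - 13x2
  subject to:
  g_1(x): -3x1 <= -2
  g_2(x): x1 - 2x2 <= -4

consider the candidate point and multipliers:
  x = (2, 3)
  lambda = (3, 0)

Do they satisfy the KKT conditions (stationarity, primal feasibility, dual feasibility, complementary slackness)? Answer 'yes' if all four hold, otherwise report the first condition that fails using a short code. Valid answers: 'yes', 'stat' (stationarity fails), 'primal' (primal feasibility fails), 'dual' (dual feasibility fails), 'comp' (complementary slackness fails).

Gradient of f: grad f(x) = Q x + c = (9, 0)
Constraint values g_i(x) = a_i^T x - b_i:
  g_1((2, 3)) = -4
  g_2((2, 3)) = 0
Stationarity residual: grad f(x) + sum_i lambda_i a_i = (0, 0)
  -> stationarity OK
Primal feasibility (all g_i <= 0): OK
Dual feasibility (all lambda_i >= 0): OK
Complementary slackness (lambda_i * g_i(x) = 0 for all i): FAILS

Verdict: the first failing condition is complementary_slackness -> comp.

comp


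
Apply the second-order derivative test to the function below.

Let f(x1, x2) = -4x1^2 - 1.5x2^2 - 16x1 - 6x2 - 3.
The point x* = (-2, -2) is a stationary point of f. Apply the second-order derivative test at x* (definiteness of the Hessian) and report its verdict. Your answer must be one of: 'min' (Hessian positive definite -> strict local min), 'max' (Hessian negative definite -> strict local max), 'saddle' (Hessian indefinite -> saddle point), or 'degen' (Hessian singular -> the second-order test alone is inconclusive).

Compute the Hessian H = grad^2 f:
  H = [[-8, 0], [0, -3]]
Verify stationarity: grad f(x*) = H x* + g = (0, 0).
Eigenvalues of H: -8, -3.
Both eigenvalues < 0, so H is negative definite -> x* is a strict local max.

max


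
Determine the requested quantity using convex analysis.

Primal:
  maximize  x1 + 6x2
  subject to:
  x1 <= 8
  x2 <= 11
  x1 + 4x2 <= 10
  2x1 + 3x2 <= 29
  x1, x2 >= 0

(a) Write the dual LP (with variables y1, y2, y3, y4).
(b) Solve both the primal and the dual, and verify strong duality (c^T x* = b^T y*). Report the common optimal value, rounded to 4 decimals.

The standard primal-dual pair for 'max c^T x s.t. A x <= b, x >= 0' is:
  Dual:  min b^T y  s.t.  A^T y >= c,  y >= 0.

So the dual LP is:
  minimize  8y1 + 11y2 + 10y3 + 29y4
  subject to:
    y1 + y3 + 2y4 >= 1
    y2 + 4y3 + 3y4 >= 6
    y1, y2, y3, y4 >= 0

Solving the primal: x* = (0, 2.5).
  primal value c^T x* = 15.
Solving the dual: y* = (0, 0, 1.5, 0).
  dual value b^T y* = 15.
Strong duality: c^T x* = b^T y*. Confirmed.

15


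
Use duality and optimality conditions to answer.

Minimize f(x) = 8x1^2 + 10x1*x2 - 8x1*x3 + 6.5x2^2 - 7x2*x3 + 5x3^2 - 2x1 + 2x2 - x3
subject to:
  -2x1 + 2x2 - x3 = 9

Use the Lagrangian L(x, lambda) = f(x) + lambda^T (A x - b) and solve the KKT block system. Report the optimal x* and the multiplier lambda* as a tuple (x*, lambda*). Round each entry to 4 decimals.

Form the Lagrangian:
  L(x, lambda) = (1/2) x^T Q x + c^T x + lambda^T (A x - b)
Stationarity (grad_x L = 0): Q x + c + A^T lambda = 0.
Primal feasibility: A x = b.

This gives the KKT block system:
  [ Q   A^T ] [ x     ]   [-c ]
  [ A    0  ] [ lambda ] = [ b ]

Solving the linear system:
  x*      = (-2.1735, 1.898, -0.8571)
  lambda* = (-5.4694)
  f(x*)   = 29.1122

x* = (-2.1735, 1.898, -0.8571), lambda* = (-5.4694)


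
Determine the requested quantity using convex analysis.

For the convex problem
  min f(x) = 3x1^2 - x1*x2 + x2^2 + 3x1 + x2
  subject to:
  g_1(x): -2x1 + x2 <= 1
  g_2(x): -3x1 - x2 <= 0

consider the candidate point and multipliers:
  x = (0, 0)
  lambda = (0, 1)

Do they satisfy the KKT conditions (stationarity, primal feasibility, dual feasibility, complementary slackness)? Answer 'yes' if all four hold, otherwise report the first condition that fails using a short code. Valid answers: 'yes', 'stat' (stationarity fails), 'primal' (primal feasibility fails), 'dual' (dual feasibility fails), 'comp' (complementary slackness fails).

Gradient of f: grad f(x) = Q x + c = (3, 1)
Constraint values g_i(x) = a_i^T x - b_i:
  g_1((0, 0)) = -1
  g_2((0, 0)) = 0
Stationarity residual: grad f(x) + sum_i lambda_i a_i = (0, 0)
  -> stationarity OK
Primal feasibility (all g_i <= 0): OK
Dual feasibility (all lambda_i >= 0): OK
Complementary slackness (lambda_i * g_i(x) = 0 for all i): OK

Verdict: yes, KKT holds.

yes


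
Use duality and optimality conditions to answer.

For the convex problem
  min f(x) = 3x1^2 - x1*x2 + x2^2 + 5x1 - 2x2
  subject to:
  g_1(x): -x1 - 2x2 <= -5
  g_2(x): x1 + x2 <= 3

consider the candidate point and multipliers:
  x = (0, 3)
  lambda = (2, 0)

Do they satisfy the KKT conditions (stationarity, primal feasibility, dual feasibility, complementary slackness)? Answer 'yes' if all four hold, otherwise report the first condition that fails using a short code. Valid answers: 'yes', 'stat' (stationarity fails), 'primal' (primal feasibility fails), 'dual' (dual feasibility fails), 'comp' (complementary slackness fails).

Gradient of f: grad f(x) = Q x + c = (2, 4)
Constraint values g_i(x) = a_i^T x - b_i:
  g_1((0, 3)) = -1
  g_2((0, 3)) = 0
Stationarity residual: grad f(x) + sum_i lambda_i a_i = (0, 0)
  -> stationarity OK
Primal feasibility (all g_i <= 0): OK
Dual feasibility (all lambda_i >= 0): OK
Complementary slackness (lambda_i * g_i(x) = 0 for all i): FAILS

Verdict: the first failing condition is complementary_slackness -> comp.

comp


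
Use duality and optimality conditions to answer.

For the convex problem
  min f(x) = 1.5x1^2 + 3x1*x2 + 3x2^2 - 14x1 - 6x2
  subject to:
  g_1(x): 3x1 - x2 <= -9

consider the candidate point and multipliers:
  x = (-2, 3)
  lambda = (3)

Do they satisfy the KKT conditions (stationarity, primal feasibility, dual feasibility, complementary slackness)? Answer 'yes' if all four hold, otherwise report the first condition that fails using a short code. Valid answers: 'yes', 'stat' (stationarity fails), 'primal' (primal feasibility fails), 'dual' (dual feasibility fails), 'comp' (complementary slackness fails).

Gradient of f: grad f(x) = Q x + c = (-11, 6)
Constraint values g_i(x) = a_i^T x - b_i:
  g_1((-2, 3)) = 0
Stationarity residual: grad f(x) + sum_i lambda_i a_i = (-2, 3)
  -> stationarity FAILS
Primal feasibility (all g_i <= 0): OK
Dual feasibility (all lambda_i >= 0): OK
Complementary slackness (lambda_i * g_i(x) = 0 for all i): OK

Verdict: the first failing condition is stationarity -> stat.

stat


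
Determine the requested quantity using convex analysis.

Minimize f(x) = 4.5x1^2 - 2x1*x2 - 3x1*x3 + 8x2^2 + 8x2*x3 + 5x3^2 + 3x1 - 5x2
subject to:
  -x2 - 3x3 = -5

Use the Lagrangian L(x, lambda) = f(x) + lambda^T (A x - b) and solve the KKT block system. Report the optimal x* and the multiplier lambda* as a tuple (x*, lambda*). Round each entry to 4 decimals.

Form the Lagrangian:
  L(x, lambda) = (1/2) x^T Q x + c^T x + lambda^T (A x - b)
Stationarity (grad_x L = 0): Q x + c + A^T lambda = 0.
Primal feasibility: A x = b.

This gives the KKT block system:
  [ Q   A^T ] [ x     ]   [-c ]
  [ A    0  ] [ lambda ] = [ b ]

Solving the linear system:
  x*      = (0.1979, -0.219, 1.7397)
  lambda* = (5.0169)
  f(x*)   = 13.3868

x* = (0.1979, -0.219, 1.7397), lambda* = (5.0169)


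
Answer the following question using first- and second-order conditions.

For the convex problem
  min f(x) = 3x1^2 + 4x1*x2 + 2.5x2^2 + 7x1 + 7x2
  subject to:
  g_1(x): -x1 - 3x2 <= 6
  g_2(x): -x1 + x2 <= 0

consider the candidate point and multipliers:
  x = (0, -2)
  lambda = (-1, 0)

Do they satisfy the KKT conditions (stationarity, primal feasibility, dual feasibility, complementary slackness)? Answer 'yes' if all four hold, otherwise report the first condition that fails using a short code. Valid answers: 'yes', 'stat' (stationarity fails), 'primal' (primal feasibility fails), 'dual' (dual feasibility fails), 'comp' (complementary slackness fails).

Gradient of f: grad f(x) = Q x + c = (-1, -3)
Constraint values g_i(x) = a_i^T x - b_i:
  g_1((0, -2)) = 0
  g_2((0, -2)) = -2
Stationarity residual: grad f(x) + sum_i lambda_i a_i = (0, 0)
  -> stationarity OK
Primal feasibility (all g_i <= 0): OK
Dual feasibility (all lambda_i >= 0): FAILS
Complementary slackness (lambda_i * g_i(x) = 0 for all i): OK

Verdict: the first failing condition is dual_feasibility -> dual.

dual


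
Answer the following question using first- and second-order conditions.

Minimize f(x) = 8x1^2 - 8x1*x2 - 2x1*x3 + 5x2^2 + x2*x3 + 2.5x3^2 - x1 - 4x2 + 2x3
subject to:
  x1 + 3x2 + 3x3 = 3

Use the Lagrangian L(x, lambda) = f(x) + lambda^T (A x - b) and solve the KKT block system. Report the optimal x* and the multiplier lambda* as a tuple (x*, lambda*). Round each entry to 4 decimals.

Form the Lagrangian:
  L(x, lambda) = (1/2) x^T Q x + c^T x + lambda^T (A x - b)
Stationarity (grad_x L = 0): Q x + c + A^T lambda = 0.
Primal feasibility: A x = b.

This gives the KKT block system:
  [ Q   A^T ] [ x     ]   [-c ]
  [ A    0  ] [ lambda ] = [ b ]

Solving the linear system:
  x*      = (0.5503, 0.9668, -0.1502)
  lambda* = (-0.3716)
  f(x*)   = -1.8015

x* = (0.5503, 0.9668, -0.1502), lambda* = (-0.3716)


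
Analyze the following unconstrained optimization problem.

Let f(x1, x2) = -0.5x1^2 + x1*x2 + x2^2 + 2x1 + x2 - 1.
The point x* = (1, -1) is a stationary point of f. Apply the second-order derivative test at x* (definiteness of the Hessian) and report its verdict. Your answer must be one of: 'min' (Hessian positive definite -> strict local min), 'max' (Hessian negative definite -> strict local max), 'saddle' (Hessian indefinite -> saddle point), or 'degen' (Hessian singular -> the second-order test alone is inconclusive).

Compute the Hessian H = grad^2 f:
  H = [[-1, 1], [1, 2]]
Verify stationarity: grad f(x*) = H x* + g = (0, 0).
Eigenvalues of H: -1.3028, 2.3028.
Eigenvalues have mixed signs, so H is indefinite -> x* is a saddle point.

saddle


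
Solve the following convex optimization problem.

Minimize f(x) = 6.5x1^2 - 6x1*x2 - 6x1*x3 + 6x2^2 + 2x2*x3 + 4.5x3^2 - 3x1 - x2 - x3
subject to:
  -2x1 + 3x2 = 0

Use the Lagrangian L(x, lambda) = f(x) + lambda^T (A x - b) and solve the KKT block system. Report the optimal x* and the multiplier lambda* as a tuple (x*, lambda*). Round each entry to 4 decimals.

Form the Lagrangian:
  L(x, lambda) = (1/2) x^T Q x + c^T x + lambda^T (A x - b)
Stationarity (grad_x L = 0): Q x + c + A^T lambda = 0.
Primal feasibility: A x = b.

This gives the KKT block system:
  [ Q   A^T ] [ x     ]   [-c ]
  [ A    0  ] [ lambda ] = [ b ]

Solving the linear system:
  x*      = (0.5289, 0.3526, 0.3853)
  lambda* = (-0.2761)
  f(x*)   = -1.1622

x* = (0.5289, 0.3526, 0.3853), lambda* = (-0.2761)


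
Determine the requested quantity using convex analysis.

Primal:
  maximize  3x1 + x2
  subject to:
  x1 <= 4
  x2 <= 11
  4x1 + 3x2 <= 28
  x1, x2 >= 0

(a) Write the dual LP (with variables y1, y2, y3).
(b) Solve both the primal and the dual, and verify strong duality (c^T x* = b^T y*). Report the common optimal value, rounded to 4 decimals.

The standard primal-dual pair for 'max c^T x s.t. A x <= b, x >= 0' is:
  Dual:  min b^T y  s.t.  A^T y >= c,  y >= 0.

So the dual LP is:
  minimize  4y1 + 11y2 + 28y3
  subject to:
    y1 + 4y3 >= 3
    y2 + 3y3 >= 1
    y1, y2, y3 >= 0

Solving the primal: x* = (4, 4).
  primal value c^T x* = 16.
Solving the dual: y* = (1.6667, 0, 0.3333).
  dual value b^T y* = 16.
Strong duality: c^T x* = b^T y*. Confirmed.

16


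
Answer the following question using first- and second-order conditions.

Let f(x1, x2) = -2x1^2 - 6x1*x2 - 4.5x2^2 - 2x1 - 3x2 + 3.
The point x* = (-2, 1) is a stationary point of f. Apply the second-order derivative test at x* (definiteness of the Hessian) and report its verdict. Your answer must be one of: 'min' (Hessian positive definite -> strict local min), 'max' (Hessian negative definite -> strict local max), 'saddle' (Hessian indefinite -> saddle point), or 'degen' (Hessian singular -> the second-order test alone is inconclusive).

Compute the Hessian H = grad^2 f:
  H = [[-4, -6], [-6, -9]]
Verify stationarity: grad f(x*) = H x* + g = (0, 0).
Eigenvalues of H: -13, 0.
H has a zero eigenvalue (singular; negative semidefinite but not definite), so H is neither positive definite, negative definite, nor indefinite. The second-order test alone is inconclusive -> degen.
(Indeed, f is constant along the null direction of H through x*, so x* is not a strict local extremum.)

degen


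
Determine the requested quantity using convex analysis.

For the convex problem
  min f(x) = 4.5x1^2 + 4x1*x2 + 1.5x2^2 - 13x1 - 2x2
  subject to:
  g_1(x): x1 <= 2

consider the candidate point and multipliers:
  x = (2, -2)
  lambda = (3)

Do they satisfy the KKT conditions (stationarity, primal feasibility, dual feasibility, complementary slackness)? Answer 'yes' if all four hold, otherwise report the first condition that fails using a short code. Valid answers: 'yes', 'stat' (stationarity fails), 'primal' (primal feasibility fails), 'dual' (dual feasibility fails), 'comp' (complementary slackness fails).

Gradient of f: grad f(x) = Q x + c = (-3, 0)
Constraint values g_i(x) = a_i^T x - b_i:
  g_1((2, -2)) = 0
Stationarity residual: grad f(x) + sum_i lambda_i a_i = (0, 0)
  -> stationarity OK
Primal feasibility (all g_i <= 0): OK
Dual feasibility (all lambda_i >= 0): OK
Complementary slackness (lambda_i * g_i(x) = 0 for all i): OK

Verdict: yes, KKT holds.

yes


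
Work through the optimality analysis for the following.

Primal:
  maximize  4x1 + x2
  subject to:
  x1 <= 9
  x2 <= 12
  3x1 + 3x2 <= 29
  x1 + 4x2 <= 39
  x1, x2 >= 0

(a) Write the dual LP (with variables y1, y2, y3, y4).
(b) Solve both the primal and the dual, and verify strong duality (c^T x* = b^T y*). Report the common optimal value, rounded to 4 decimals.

The standard primal-dual pair for 'max c^T x s.t. A x <= b, x >= 0' is:
  Dual:  min b^T y  s.t.  A^T y >= c,  y >= 0.

So the dual LP is:
  minimize  9y1 + 12y2 + 29y3 + 39y4
  subject to:
    y1 + 3y3 + y4 >= 4
    y2 + 3y3 + 4y4 >= 1
    y1, y2, y3, y4 >= 0

Solving the primal: x* = (9, 0.6667).
  primal value c^T x* = 36.6667.
Solving the dual: y* = (3, 0, 0.3333, 0).
  dual value b^T y* = 36.6667.
Strong duality: c^T x* = b^T y*. Confirmed.

36.6667


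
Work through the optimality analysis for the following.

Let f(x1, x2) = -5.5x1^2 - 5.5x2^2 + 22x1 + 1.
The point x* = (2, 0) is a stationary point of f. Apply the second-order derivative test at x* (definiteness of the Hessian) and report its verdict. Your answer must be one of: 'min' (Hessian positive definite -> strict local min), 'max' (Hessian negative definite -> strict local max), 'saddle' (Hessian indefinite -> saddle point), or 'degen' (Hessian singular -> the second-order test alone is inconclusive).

Compute the Hessian H = grad^2 f:
  H = [[-11, 0], [0, -11]]
Verify stationarity: grad f(x*) = H x* + g = (0, 0).
Eigenvalues of H: -11, -11.
Both eigenvalues < 0, so H is negative definite -> x* is a strict local max.

max


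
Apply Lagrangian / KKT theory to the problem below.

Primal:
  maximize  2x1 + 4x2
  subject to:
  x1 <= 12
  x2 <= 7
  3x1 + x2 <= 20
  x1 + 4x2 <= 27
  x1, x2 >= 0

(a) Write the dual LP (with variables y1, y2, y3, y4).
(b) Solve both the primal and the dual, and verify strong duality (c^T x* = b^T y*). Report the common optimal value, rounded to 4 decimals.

The standard primal-dual pair for 'max c^T x s.t. A x <= b, x >= 0' is:
  Dual:  min b^T y  s.t.  A^T y >= c,  y >= 0.

So the dual LP is:
  minimize  12y1 + 7y2 + 20y3 + 27y4
  subject to:
    y1 + 3y3 + y4 >= 2
    y2 + y3 + 4y4 >= 4
    y1, y2, y3, y4 >= 0

Solving the primal: x* = (4.8182, 5.5455).
  primal value c^T x* = 31.8182.
Solving the dual: y* = (0, 0, 0.3636, 0.9091).
  dual value b^T y* = 31.8182.
Strong duality: c^T x* = b^T y*. Confirmed.

31.8182


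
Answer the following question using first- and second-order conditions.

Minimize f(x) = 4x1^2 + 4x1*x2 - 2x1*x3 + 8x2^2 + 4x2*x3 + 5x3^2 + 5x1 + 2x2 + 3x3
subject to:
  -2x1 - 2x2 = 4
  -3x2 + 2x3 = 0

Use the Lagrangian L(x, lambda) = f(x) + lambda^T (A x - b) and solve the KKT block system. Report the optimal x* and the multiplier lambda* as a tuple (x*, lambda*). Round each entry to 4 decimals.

Form the Lagrangian:
  L(x, lambda) = (1/2) x^T Q x + c^T x + lambda^T (A x - b)
Stationarity (grad_x L = 0): Q x + c + A^T lambda = 0.
Primal feasibility: A x = b.

This gives the KKT block system:
  [ Q   A^T ] [ x     ]   [-c ]
  [ A    0  ] [ lambda ] = [ b ]

Solving the linear system:
  x*      = (-1.7257, -0.2743, -0.4115)
  lambda* = (-4.5398, -0.6195)
  f(x*)   = 3.8739

x* = (-1.7257, -0.2743, -0.4115), lambda* = (-4.5398, -0.6195)


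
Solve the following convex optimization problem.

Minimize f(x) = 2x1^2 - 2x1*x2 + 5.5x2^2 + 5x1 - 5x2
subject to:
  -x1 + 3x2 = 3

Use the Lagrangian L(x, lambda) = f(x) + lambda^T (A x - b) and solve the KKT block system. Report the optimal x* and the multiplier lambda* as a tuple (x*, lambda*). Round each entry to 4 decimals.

Form the Lagrangian:
  L(x, lambda) = (1/2) x^T Q x + c^T x + lambda^T (A x - b)
Stationarity (grad_x L = 0): Q x + c + A^T lambda = 0.
Primal feasibility: A x = b.

This gives the KKT block system:
  [ Q   A^T ] [ x     ]   [-c ]
  [ A    0  ] [ lambda ] = [ b ]

Solving the linear system:
  x*      = (-1.2857, 0.5714)
  lambda* = (-1.2857)
  f(x*)   = -2.7143

x* = (-1.2857, 0.5714), lambda* = (-1.2857)


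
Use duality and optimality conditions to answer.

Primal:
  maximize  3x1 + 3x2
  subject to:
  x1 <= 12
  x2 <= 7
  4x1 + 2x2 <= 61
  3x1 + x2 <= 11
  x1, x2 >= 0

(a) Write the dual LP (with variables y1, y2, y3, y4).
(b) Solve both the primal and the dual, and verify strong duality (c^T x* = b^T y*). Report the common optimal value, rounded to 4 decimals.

The standard primal-dual pair for 'max c^T x s.t. A x <= b, x >= 0' is:
  Dual:  min b^T y  s.t.  A^T y >= c,  y >= 0.

So the dual LP is:
  minimize  12y1 + 7y2 + 61y3 + 11y4
  subject to:
    y1 + 4y3 + 3y4 >= 3
    y2 + 2y3 + y4 >= 3
    y1, y2, y3, y4 >= 0

Solving the primal: x* = (1.3333, 7).
  primal value c^T x* = 25.
Solving the dual: y* = (0, 2, 0, 1).
  dual value b^T y* = 25.
Strong duality: c^T x* = b^T y*. Confirmed.

25


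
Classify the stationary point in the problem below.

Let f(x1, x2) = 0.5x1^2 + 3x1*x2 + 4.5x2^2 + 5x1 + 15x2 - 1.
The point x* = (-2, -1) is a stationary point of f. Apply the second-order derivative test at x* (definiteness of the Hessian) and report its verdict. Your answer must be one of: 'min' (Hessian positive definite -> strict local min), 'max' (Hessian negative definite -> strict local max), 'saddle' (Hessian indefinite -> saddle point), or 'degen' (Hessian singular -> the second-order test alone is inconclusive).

Compute the Hessian H = grad^2 f:
  H = [[1, 3], [3, 9]]
Verify stationarity: grad f(x*) = H x* + g = (0, 0).
Eigenvalues of H: 0, 10.
H has a zero eigenvalue (singular; positive semidefinite but not definite), so H is neither positive definite, negative definite, nor indefinite. The second-order test alone is inconclusive -> degen.
(Indeed, f is constant along the null direction of H through x*, so x* is not a strict local extremum.)

degen


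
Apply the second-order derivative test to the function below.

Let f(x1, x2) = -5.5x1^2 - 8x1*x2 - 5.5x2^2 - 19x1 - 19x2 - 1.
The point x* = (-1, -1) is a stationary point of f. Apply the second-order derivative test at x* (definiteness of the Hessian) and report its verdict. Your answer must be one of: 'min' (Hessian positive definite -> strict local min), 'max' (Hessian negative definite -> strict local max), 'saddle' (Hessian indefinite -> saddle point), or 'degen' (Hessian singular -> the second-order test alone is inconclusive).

Compute the Hessian H = grad^2 f:
  H = [[-11, -8], [-8, -11]]
Verify stationarity: grad f(x*) = H x* + g = (0, 0).
Eigenvalues of H: -19, -3.
Both eigenvalues < 0, so H is negative definite -> x* is a strict local max.

max


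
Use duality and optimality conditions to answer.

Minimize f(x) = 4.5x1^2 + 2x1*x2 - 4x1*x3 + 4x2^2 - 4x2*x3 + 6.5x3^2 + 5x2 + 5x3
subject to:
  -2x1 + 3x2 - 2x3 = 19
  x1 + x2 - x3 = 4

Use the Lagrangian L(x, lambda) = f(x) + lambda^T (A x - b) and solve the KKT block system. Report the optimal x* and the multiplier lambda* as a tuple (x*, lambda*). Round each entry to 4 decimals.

Form the Lagrangian:
  L(x, lambda) = (1/2) x^T Q x + c^T x + lambda^T (A x - b)
Stationarity (grad_x L = 0): Q x + c + A^T lambda = 0.
Primal feasibility: A x = b.

This gives the KKT block system:
  [ Q   A^T ] [ x     ]   [-c ]
  [ A    0  ] [ lambda ] = [ b ]

Solving the linear system:
  x*      = (-1.8489, 3.6043, -2.2446)
  lambda* = (-7.9137, -15.3741)
  f(x*)   = 109.3273

x* = (-1.8489, 3.6043, -2.2446), lambda* = (-7.9137, -15.3741)


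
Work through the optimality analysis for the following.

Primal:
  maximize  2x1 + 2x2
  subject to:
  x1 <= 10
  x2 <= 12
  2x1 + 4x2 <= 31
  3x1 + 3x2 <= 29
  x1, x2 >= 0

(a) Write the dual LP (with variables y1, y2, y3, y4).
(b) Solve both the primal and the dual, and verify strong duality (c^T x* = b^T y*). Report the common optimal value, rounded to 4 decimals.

The standard primal-dual pair for 'max c^T x s.t. A x <= b, x >= 0' is:
  Dual:  min b^T y  s.t.  A^T y >= c,  y >= 0.

So the dual LP is:
  minimize  10y1 + 12y2 + 31y3 + 29y4
  subject to:
    y1 + 2y3 + 3y4 >= 2
    y2 + 4y3 + 3y4 >= 2
    y1, y2, y3, y4 >= 0

Solving the primal: x* = (9.6667, 0).
  primal value c^T x* = 19.3333.
Solving the dual: y* = (0, 0, 0, 0.6667).
  dual value b^T y* = 19.3333.
Strong duality: c^T x* = b^T y*. Confirmed.

19.3333


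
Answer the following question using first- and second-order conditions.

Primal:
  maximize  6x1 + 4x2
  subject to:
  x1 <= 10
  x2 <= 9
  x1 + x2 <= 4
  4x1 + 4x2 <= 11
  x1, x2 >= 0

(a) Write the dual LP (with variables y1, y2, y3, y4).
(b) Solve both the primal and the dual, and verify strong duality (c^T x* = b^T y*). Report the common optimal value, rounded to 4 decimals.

The standard primal-dual pair for 'max c^T x s.t. A x <= b, x >= 0' is:
  Dual:  min b^T y  s.t.  A^T y >= c,  y >= 0.

So the dual LP is:
  minimize  10y1 + 9y2 + 4y3 + 11y4
  subject to:
    y1 + y3 + 4y4 >= 6
    y2 + y3 + 4y4 >= 4
    y1, y2, y3, y4 >= 0

Solving the primal: x* = (2.75, 0).
  primal value c^T x* = 16.5.
Solving the dual: y* = (0, 0, 0, 1.5).
  dual value b^T y* = 16.5.
Strong duality: c^T x* = b^T y*. Confirmed.

16.5


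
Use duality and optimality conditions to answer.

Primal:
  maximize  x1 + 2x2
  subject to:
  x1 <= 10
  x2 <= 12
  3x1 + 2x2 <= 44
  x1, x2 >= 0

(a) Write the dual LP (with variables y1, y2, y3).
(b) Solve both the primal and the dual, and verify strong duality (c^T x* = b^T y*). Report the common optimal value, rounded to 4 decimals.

The standard primal-dual pair for 'max c^T x s.t. A x <= b, x >= 0' is:
  Dual:  min b^T y  s.t.  A^T y >= c,  y >= 0.

So the dual LP is:
  minimize  10y1 + 12y2 + 44y3
  subject to:
    y1 + 3y3 >= 1
    y2 + 2y3 >= 2
    y1, y2, y3 >= 0

Solving the primal: x* = (6.6667, 12).
  primal value c^T x* = 30.6667.
Solving the dual: y* = (0, 1.3333, 0.3333).
  dual value b^T y* = 30.6667.
Strong duality: c^T x* = b^T y*. Confirmed.

30.6667


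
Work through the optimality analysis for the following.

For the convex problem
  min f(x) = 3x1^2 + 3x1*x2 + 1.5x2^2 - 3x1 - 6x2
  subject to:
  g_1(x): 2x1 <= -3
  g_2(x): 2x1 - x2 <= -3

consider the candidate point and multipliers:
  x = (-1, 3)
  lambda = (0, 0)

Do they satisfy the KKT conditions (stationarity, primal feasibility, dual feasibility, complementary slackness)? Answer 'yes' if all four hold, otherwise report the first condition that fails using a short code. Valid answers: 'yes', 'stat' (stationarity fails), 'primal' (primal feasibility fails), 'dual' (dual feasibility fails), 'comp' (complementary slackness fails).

Gradient of f: grad f(x) = Q x + c = (0, 0)
Constraint values g_i(x) = a_i^T x - b_i:
  g_1((-1, 3)) = 1
  g_2((-1, 3)) = -2
Stationarity residual: grad f(x) + sum_i lambda_i a_i = (0, 0)
  -> stationarity OK
Primal feasibility (all g_i <= 0): FAILS
Dual feasibility (all lambda_i >= 0): OK
Complementary slackness (lambda_i * g_i(x) = 0 for all i): OK

Verdict: the first failing condition is primal_feasibility -> primal.

primal


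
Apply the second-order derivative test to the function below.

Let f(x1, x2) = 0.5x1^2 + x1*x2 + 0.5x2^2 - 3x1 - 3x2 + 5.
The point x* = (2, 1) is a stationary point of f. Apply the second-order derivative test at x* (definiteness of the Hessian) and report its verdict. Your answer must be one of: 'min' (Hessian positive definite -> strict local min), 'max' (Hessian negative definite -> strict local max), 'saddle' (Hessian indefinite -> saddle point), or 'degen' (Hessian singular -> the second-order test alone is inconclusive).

Compute the Hessian H = grad^2 f:
  H = [[1, 1], [1, 1]]
Verify stationarity: grad f(x*) = H x* + g = (0, 0).
Eigenvalues of H: 0, 2.
H has a zero eigenvalue (singular; positive semidefinite but not definite), so H is neither positive definite, negative definite, nor indefinite. The second-order test alone is inconclusive -> degen.
(Indeed, f is constant along the null direction of H through x*, so x* is not a strict local extremum.)

degen


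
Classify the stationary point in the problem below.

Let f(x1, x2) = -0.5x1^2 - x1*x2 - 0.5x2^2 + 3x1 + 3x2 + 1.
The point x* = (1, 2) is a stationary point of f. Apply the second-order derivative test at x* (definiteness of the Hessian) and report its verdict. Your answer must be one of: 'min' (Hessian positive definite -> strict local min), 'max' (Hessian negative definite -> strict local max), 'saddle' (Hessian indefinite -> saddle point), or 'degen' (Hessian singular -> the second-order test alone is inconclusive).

Compute the Hessian H = grad^2 f:
  H = [[-1, -1], [-1, -1]]
Verify stationarity: grad f(x*) = H x* + g = (0, 0).
Eigenvalues of H: -2, 0.
H has a zero eigenvalue (singular; negative semidefinite but not definite), so H is neither positive definite, negative definite, nor indefinite. The second-order test alone is inconclusive -> degen.
(Indeed, f is constant along the null direction of H through x*, so x* is not a strict local extremum.)

degen


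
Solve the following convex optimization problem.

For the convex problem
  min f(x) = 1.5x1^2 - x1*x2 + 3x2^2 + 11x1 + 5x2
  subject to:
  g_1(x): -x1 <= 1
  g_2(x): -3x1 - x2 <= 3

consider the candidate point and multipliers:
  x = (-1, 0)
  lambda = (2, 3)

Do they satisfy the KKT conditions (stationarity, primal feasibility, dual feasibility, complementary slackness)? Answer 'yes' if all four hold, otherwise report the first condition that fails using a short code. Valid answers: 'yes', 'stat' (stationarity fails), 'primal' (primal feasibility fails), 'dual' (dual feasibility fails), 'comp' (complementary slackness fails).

Gradient of f: grad f(x) = Q x + c = (8, 6)
Constraint values g_i(x) = a_i^T x - b_i:
  g_1((-1, 0)) = 0
  g_2((-1, 0)) = 0
Stationarity residual: grad f(x) + sum_i lambda_i a_i = (-3, 3)
  -> stationarity FAILS
Primal feasibility (all g_i <= 0): OK
Dual feasibility (all lambda_i >= 0): OK
Complementary slackness (lambda_i * g_i(x) = 0 for all i): OK

Verdict: the first failing condition is stationarity -> stat.

stat


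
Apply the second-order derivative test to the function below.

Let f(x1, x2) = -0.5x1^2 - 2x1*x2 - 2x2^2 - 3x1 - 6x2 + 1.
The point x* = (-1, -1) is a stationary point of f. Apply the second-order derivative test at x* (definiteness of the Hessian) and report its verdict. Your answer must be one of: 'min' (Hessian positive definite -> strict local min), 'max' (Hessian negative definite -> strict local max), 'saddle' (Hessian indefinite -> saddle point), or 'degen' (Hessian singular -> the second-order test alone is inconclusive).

Compute the Hessian H = grad^2 f:
  H = [[-1, -2], [-2, -4]]
Verify stationarity: grad f(x*) = H x* + g = (0, 0).
Eigenvalues of H: -5, 0.
H has a zero eigenvalue (singular; negative semidefinite but not definite), so H is neither positive definite, negative definite, nor indefinite. The second-order test alone is inconclusive -> degen.
(Indeed, f is constant along the null direction of H through x*, so x* is not a strict local extremum.)

degen


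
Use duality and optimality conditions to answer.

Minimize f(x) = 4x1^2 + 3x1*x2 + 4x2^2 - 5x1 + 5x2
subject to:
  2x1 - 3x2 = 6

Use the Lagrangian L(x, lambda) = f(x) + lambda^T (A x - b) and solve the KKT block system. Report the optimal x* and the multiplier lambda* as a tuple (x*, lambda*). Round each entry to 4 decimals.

Form the Lagrangian:
  L(x, lambda) = (1/2) x^T Q x + c^T x + lambda^T (A x - b)
Stationarity (grad_x L = 0): Q x + c + A^T lambda = 0.
Primal feasibility: A x = b.

This gives the KKT block system:
  [ Q   A^T ] [ x     ]   [-c ]
  [ A    0  ] [ lambda ] = [ b ]

Solving the linear system:
  x*      = (1.1786, -1.2143)
  lambda* = (-0.3929)
  f(x*)   = -4.8036

x* = (1.1786, -1.2143), lambda* = (-0.3929)


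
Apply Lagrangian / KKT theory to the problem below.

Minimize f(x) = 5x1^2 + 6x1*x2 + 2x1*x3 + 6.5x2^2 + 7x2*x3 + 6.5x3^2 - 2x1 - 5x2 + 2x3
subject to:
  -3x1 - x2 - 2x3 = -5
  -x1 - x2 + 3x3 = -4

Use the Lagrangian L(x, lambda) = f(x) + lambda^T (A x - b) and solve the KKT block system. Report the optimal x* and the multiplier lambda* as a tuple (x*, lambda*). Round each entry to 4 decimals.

Form the Lagrangian:
  L(x, lambda) = (1/2) x^T Q x + c^T x + lambda^T (A x - b)
Stationarity (grad_x L = 0): Q x + c + A^T lambda = 0.
Primal feasibility: A x = b.

This gives the KKT block system:
  [ Q   A^T ] [ x     ]   [-c ]
  [ A    0  ] [ lambda ] = [ b ]

Solving the linear system:
  x*      = (1.8941, 0.4329, -0.5577)
  lambda* = (5.1672, 2.9218)
  f(x*)   = 15.2276

x* = (1.8941, 0.4329, -0.5577), lambda* = (5.1672, 2.9218)


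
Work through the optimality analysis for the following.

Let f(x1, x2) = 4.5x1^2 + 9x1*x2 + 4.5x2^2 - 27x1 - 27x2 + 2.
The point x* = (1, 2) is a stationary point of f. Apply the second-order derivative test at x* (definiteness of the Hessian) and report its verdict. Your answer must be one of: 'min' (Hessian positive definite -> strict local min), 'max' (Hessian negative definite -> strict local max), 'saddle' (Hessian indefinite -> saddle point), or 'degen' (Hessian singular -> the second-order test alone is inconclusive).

Compute the Hessian H = grad^2 f:
  H = [[9, 9], [9, 9]]
Verify stationarity: grad f(x*) = H x* + g = (0, 0).
Eigenvalues of H: 0, 18.
H has a zero eigenvalue (singular; positive semidefinite but not definite), so H is neither positive definite, negative definite, nor indefinite. The second-order test alone is inconclusive -> degen.
(Indeed, f is constant along the null direction of H through x*, so x* is not a strict local extremum.)

degen


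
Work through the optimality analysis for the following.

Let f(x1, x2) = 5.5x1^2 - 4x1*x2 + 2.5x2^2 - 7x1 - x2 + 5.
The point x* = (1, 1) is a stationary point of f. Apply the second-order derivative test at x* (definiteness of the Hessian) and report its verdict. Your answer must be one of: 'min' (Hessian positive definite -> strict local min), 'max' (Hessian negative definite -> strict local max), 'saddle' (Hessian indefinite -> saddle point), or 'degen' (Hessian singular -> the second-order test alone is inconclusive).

Compute the Hessian H = grad^2 f:
  H = [[11, -4], [-4, 5]]
Verify stationarity: grad f(x*) = H x* + g = (0, 0).
Eigenvalues of H: 3, 13.
Both eigenvalues > 0, so H is positive definite -> x* is a strict local min.

min


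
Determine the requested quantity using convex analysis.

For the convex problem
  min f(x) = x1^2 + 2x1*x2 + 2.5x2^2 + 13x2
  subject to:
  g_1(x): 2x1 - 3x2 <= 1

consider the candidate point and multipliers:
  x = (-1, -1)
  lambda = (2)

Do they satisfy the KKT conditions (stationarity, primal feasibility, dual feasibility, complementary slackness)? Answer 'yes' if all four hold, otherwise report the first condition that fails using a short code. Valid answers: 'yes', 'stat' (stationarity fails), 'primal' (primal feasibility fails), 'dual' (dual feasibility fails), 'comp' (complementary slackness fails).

Gradient of f: grad f(x) = Q x + c = (-4, 6)
Constraint values g_i(x) = a_i^T x - b_i:
  g_1((-1, -1)) = 0
Stationarity residual: grad f(x) + sum_i lambda_i a_i = (0, 0)
  -> stationarity OK
Primal feasibility (all g_i <= 0): OK
Dual feasibility (all lambda_i >= 0): OK
Complementary slackness (lambda_i * g_i(x) = 0 for all i): OK

Verdict: yes, KKT holds.

yes


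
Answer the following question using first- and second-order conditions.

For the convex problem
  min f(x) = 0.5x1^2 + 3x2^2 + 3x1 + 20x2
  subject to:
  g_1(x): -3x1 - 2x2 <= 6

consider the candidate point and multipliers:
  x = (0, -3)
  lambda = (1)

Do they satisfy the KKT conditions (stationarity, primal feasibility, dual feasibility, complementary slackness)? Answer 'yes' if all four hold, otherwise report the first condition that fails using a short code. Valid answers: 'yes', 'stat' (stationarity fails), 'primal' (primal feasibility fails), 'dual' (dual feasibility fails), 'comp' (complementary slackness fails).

Gradient of f: grad f(x) = Q x + c = (3, 2)
Constraint values g_i(x) = a_i^T x - b_i:
  g_1((0, -3)) = 0
Stationarity residual: grad f(x) + sum_i lambda_i a_i = (0, 0)
  -> stationarity OK
Primal feasibility (all g_i <= 0): OK
Dual feasibility (all lambda_i >= 0): OK
Complementary slackness (lambda_i * g_i(x) = 0 for all i): OK

Verdict: yes, KKT holds.

yes


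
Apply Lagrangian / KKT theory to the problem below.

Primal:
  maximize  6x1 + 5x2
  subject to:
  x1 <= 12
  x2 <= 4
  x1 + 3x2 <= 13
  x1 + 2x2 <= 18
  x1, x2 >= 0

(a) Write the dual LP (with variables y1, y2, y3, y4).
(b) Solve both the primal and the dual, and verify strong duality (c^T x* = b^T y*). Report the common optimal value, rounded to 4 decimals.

The standard primal-dual pair for 'max c^T x s.t. A x <= b, x >= 0' is:
  Dual:  min b^T y  s.t.  A^T y >= c,  y >= 0.

So the dual LP is:
  minimize  12y1 + 4y2 + 13y3 + 18y4
  subject to:
    y1 + y3 + y4 >= 6
    y2 + 3y3 + 2y4 >= 5
    y1, y2, y3, y4 >= 0

Solving the primal: x* = (12, 0.3333).
  primal value c^T x* = 73.6667.
Solving the dual: y* = (4.3333, 0, 1.6667, 0).
  dual value b^T y* = 73.6667.
Strong duality: c^T x* = b^T y*. Confirmed.

73.6667


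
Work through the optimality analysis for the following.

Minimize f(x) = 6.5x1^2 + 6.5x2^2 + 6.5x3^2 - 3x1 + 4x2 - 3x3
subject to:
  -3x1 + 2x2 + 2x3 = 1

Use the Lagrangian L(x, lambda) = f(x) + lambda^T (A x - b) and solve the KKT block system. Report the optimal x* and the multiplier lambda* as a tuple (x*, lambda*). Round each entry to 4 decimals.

Form the Lagrangian:
  L(x, lambda) = (1/2) x^T Q x + c^T x + lambda^T (A x - b)
Stationarity (grad_x L = 0): Q x + c + A^T lambda = 0.
Primal feasibility: A x = b.

This gives the KKT block system:
  [ Q   A^T ] [ x     ]   [-c ]
  [ A    0  ] [ lambda ] = [ b ]

Solving the linear system:
  x*      = (-0.095, -0.0905, 0.448)
  lambda* = (-1.4118)
  f(x*)   = -0.0045

x* = (-0.095, -0.0905, 0.448), lambda* = (-1.4118)


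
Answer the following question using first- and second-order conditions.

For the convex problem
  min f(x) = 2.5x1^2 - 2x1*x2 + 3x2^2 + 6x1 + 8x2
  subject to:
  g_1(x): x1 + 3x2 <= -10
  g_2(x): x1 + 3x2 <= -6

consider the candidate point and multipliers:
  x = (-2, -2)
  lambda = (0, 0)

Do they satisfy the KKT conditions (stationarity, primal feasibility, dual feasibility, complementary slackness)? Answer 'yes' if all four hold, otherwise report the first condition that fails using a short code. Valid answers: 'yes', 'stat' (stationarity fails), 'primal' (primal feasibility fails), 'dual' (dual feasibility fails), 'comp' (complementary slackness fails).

Gradient of f: grad f(x) = Q x + c = (0, 0)
Constraint values g_i(x) = a_i^T x - b_i:
  g_1((-2, -2)) = 2
  g_2((-2, -2)) = -2
Stationarity residual: grad f(x) + sum_i lambda_i a_i = (0, 0)
  -> stationarity OK
Primal feasibility (all g_i <= 0): FAILS
Dual feasibility (all lambda_i >= 0): OK
Complementary slackness (lambda_i * g_i(x) = 0 for all i): OK

Verdict: the first failing condition is primal_feasibility -> primal.

primal


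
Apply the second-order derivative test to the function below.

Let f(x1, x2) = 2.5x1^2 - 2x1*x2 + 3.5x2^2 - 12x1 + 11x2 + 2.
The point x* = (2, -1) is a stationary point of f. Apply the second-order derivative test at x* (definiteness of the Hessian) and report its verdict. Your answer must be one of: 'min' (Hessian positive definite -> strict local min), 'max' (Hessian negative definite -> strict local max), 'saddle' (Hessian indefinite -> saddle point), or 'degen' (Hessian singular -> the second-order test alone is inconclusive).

Compute the Hessian H = grad^2 f:
  H = [[5, -2], [-2, 7]]
Verify stationarity: grad f(x*) = H x* + g = (0, 0).
Eigenvalues of H: 3.7639, 8.2361.
Both eigenvalues > 0, so H is positive definite -> x* is a strict local min.

min


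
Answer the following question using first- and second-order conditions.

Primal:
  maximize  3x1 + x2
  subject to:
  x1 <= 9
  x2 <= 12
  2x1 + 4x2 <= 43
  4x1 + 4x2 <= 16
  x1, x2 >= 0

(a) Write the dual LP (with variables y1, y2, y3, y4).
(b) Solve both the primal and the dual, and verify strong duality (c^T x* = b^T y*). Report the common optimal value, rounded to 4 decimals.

The standard primal-dual pair for 'max c^T x s.t. A x <= b, x >= 0' is:
  Dual:  min b^T y  s.t.  A^T y >= c,  y >= 0.

So the dual LP is:
  minimize  9y1 + 12y2 + 43y3 + 16y4
  subject to:
    y1 + 2y3 + 4y4 >= 3
    y2 + 4y3 + 4y4 >= 1
    y1, y2, y3, y4 >= 0

Solving the primal: x* = (4, 0).
  primal value c^T x* = 12.
Solving the dual: y* = (0, 0, 0, 0.75).
  dual value b^T y* = 12.
Strong duality: c^T x* = b^T y*. Confirmed.

12


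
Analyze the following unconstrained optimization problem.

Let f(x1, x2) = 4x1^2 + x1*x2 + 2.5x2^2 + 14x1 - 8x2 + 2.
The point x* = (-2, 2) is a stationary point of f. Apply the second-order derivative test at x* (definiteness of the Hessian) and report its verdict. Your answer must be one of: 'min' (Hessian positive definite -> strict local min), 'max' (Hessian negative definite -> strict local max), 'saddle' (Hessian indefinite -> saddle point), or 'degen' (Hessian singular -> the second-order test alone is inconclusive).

Compute the Hessian H = grad^2 f:
  H = [[8, 1], [1, 5]]
Verify stationarity: grad f(x*) = H x* + g = (0, 0).
Eigenvalues of H: 4.6972, 8.3028.
Both eigenvalues > 0, so H is positive definite -> x* is a strict local min.

min


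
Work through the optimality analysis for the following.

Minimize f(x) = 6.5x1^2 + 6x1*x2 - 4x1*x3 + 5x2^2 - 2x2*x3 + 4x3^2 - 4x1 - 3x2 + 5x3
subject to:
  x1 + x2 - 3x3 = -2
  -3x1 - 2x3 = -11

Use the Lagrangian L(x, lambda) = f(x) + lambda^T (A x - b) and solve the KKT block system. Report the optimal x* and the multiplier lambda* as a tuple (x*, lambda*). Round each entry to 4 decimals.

Form the Lagrangian:
  L(x, lambda) = (1/2) x^T Q x + c^T x + lambda^T (A x - b)
Stationarity (grad_x L = 0): Q x + c + A^T lambda = 0.
Primal feasibility: A x = b.

This gives the KKT block system:
  [ Q   A^T ] [ x     ]   [-c ]
  [ A    0  ] [ lambda ] = [ b ]

Solving the linear system:
  x*      = (2.7972, -0.8844, 1.3043)
  lambda* = (-2.3306, 6.503)
  f(x*)   = 32.429

x* = (2.7972, -0.8844, 1.3043), lambda* = (-2.3306, 6.503)


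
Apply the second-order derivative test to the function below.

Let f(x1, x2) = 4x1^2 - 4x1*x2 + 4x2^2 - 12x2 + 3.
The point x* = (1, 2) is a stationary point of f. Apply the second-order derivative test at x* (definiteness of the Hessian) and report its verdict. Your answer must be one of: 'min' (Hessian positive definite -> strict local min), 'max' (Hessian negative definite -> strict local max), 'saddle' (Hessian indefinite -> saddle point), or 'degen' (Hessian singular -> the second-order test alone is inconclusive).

Compute the Hessian H = grad^2 f:
  H = [[8, -4], [-4, 8]]
Verify stationarity: grad f(x*) = H x* + g = (0, 0).
Eigenvalues of H: 4, 12.
Both eigenvalues > 0, so H is positive definite -> x* is a strict local min.

min
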